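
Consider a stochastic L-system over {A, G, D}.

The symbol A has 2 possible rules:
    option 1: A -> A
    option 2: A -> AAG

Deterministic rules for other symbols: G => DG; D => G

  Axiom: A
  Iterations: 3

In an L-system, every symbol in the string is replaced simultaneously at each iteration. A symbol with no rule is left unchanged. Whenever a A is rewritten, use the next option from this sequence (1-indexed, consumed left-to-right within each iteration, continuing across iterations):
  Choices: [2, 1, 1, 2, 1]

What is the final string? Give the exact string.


Step 0: A
Step 1: AAG  (used choices [2])
Step 2: AADG  (used choices [1, 1])
Step 3: AAGAGDG  (used choices [2, 1])

Answer: AAGAGDG


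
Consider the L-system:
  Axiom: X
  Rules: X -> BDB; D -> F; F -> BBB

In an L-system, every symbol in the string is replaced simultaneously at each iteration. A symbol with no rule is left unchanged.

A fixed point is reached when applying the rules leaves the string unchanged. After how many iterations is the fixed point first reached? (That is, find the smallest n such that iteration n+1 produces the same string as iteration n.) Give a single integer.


Answer: 3

Derivation:
Step 0: X
Step 1: BDB
Step 2: BFB
Step 3: BBBBB
Step 4: BBBBB  (unchanged — fixed point at step 3)


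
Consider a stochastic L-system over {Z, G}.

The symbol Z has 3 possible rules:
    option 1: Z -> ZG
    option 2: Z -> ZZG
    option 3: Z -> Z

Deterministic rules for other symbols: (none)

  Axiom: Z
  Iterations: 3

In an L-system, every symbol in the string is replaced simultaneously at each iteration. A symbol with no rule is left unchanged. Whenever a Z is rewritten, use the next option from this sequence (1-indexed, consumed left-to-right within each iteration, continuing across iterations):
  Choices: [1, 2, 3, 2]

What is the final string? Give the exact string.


Step 0: Z
Step 1: ZG  (used choices [1])
Step 2: ZZGG  (used choices [2])
Step 3: ZZZGGG  (used choices [3, 2])

Answer: ZZZGGG


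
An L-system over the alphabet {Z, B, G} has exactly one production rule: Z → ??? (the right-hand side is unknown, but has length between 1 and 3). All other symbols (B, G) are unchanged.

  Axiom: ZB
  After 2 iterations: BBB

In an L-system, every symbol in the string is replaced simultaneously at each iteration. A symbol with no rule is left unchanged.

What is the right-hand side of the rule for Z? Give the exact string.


Trying Z → BB:
  Step 0: ZB
  Step 1: BBB
  Step 2: BBB
Matches the given result.

Answer: BB


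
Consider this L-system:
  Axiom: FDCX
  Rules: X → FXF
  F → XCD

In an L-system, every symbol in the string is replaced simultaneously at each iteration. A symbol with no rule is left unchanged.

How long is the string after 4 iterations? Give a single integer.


Answer: 64

Derivation:
Step 0: length = 4
Step 1: length = 8
Step 2: length = 16
Step 3: length = 32
Step 4: length = 64


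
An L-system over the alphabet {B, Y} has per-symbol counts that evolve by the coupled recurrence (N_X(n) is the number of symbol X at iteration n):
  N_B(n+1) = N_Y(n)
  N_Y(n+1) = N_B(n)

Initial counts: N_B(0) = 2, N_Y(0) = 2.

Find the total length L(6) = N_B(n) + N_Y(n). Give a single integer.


Step 0: N_B=2, N_Y=2, L=4
Step 1: N_B=2, N_Y=2, L=4
Step 2: N_B=2, N_Y=2, L=4
Step 3: N_B=2, N_Y=2, L=4
Step 4: N_B=2, N_Y=2, L=4
Step 5: N_B=2, N_Y=2, L=4
Step 6: N_B=2, N_Y=2, L=4

Answer: 4


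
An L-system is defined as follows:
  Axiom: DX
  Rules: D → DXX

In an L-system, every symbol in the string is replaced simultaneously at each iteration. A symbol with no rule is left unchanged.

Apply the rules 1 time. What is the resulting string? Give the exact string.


Step 0: DX
Step 1: DXXX

Answer: DXXX


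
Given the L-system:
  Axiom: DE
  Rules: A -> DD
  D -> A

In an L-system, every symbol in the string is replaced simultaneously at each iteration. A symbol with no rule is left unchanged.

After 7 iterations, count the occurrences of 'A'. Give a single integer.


Step 0: DE  (0 'A')
Step 1: AE  (1 'A')
Step 2: DDE  (0 'A')
Step 3: AAE  (2 'A')
Step 4: DDDDE  (0 'A')
Step 5: AAAAE  (4 'A')
Step 6: DDDDDDDDE  (0 'A')
Step 7: AAAAAAAAE  (8 'A')

Answer: 8


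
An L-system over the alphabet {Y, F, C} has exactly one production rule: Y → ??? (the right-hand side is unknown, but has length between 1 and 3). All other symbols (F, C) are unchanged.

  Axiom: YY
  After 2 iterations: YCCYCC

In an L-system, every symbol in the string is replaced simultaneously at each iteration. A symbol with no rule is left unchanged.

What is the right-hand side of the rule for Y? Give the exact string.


Answer: YC

Derivation:
Trying Y → YC:
  Step 0: YY
  Step 1: YCYC
  Step 2: YCCYCC
Matches the given result.


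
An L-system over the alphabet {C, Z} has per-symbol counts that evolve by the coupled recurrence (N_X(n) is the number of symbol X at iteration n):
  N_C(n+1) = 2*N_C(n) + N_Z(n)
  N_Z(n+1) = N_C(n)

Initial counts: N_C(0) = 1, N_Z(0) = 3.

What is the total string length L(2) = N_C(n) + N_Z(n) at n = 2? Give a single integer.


Answer: 16

Derivation:
Step 0: N_C=1, N_Z=3, L=4
Step 1: N_C=5, N_Z=1, L=6
Step 2: N_C=11, N_Z=5, L=16


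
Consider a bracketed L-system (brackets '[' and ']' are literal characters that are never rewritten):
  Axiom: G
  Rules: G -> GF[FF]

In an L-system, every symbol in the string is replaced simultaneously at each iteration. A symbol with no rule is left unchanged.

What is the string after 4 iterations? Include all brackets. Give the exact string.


Answer: GF[FF]F[FF]F[FF]F[FF]

Derivation:
Step 0: G
Step 1: GF[FF]
Step 2: GF[FF]F[FF]
Step 3: GF[FF]F[FF]F[FF]
Step 4: GF[FF]F[FF]F[FF]F[FF]


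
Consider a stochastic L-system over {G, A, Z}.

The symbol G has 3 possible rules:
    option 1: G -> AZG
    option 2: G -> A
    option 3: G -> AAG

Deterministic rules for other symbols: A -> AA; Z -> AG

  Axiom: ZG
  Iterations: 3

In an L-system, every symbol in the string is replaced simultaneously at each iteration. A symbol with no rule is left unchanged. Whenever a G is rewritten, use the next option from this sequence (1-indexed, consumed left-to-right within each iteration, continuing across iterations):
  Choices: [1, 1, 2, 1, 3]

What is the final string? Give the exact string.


Answer: AAAAAAAGAZGAAAAAAAAGAA

Derivation:
Step 0: ZG
Step 1: AGAZG  (used choices [1])
Step 2: AAAZGAAAGA  (used choices [1, 2])
Step 3: AAAAAAAGAZGAAAAAAAAGAA  (used choices [1, 3])


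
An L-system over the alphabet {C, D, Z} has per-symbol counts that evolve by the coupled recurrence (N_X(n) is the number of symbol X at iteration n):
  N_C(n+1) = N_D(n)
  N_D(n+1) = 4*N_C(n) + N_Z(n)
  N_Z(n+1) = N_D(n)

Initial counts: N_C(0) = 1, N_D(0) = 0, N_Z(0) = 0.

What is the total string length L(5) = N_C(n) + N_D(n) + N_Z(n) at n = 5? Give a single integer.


Step 0: N_C=1, N_D=0, N_Z=0, L=1
Step 1: N_C=0, N_D=4, N_Z=0, L=4
Step 2: N_C=4, N_D=0, N_Z=4, L=8
Step 3: N_C=0, N_D=20, N_Z=0, L=20
Step 4: N_C=20, N_D=0, N_Z=20, L=40
Step 5: N_C=0, N_D=100, N_Z=0, L=100

Answer: 100


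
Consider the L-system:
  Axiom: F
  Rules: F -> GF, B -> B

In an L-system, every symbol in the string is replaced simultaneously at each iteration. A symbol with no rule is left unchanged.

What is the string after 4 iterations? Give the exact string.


Step 0: F
Step 1: GF
Step 2: GGF
Step 3: GGGF
Step 4: GGGGF

Answer: GGGGF


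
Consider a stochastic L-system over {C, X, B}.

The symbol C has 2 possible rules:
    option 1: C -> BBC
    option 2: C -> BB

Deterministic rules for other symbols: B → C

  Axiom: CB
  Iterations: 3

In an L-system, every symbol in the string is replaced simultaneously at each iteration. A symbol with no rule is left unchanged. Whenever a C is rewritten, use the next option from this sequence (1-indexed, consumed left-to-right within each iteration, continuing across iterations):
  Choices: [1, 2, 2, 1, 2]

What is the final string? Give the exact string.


Step 0: CB
Step 1: BBCC  (used choices [1])
Step 2: CCBBBB  (used choices [2, 2])
Step 3: BBCBBCCCC  (used choices [1, 2])

Answer: BBCBBCCCC


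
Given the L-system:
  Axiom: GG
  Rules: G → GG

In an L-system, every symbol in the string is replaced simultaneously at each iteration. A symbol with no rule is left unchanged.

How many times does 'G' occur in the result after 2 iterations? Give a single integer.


Step 0: GG  (2 'G')
Step 1: GGGG  (4 'G')
Step 2: GGGGGGGG  (8 'G')

Answer: 8


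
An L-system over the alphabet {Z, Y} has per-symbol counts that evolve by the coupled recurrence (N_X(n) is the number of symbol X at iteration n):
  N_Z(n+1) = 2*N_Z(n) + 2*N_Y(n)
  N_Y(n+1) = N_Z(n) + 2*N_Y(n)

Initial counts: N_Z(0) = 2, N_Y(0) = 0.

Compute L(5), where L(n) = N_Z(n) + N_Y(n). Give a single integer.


Answer: 792

Derivation:
Step 0: N_Z=2, N_Y=0, L=2
Step 1: N_Z=4, N_Y=2, L=6
Step 2: N_Z=12, N_Y=8, L=20
Step 3: N_Z=40, N_Y=28, L=68
Step 4: N_Z=136, N_Y=96, L=232
Step 5: N_Z=464, N_Y=328, L=792


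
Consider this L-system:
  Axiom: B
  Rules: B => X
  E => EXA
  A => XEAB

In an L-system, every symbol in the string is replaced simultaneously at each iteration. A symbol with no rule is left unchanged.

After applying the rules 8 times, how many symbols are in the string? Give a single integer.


Answer: 1

Derivation:
Step 0: length = 1
Step 1: length = 1
Step 2: length = 1
Step 3: length = 1
Step 4: length = 1
Step 5: length = 1
Step 6: length = 1
Step 7: length = 1
Step 8: length = 1


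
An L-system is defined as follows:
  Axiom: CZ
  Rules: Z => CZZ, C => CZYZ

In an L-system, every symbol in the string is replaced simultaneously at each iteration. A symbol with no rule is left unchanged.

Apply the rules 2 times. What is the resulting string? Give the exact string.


Step 0: CZ
Step 1: CZYZCZZ
Step 2: CZYZCZZYCZZCZYZCZZCZZ

Answer: CZYZCZZYCZZCZYZCZZCZZ


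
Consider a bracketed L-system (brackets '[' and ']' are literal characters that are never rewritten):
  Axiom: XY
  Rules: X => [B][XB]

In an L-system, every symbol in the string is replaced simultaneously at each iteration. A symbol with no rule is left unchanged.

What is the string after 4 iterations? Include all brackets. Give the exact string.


Answer: [B][[B][[B][[B][XB]B]B]B]Y

Derivation:
Step 0: XY
Step 1: [B][XB]Y
Step 2: [B][[B][XB]B]Y
Step 3: [B][[B][[B][XB]B]B]Y
Step 4: [B][[B][[B][[B][XB]B]B]B]Y


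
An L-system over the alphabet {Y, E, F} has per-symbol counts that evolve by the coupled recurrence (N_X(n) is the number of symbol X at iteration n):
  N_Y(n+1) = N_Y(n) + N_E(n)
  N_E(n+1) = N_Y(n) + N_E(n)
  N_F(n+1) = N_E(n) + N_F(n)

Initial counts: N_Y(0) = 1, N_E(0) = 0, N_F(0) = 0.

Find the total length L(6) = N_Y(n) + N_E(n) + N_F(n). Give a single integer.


Step 0: N_Y=1, N_E=0, N_F=0, L=1
Step 1: N_Y=1, N_E=1, N_F=0, L=2
Step 2: N_Y=2, N_E=2, N_F=1, L=5
Step 3: N_Y=4, N_E=4, N_F=3, L=11
Step 4: N_Y=8, N_E=8, N_F=7, L=23
Step 5: N_Y=16, N_E=16, N_F=15, L=47
Step 6: N_Y=32, N_E=32, N_F=31, L=95

Answer: 95


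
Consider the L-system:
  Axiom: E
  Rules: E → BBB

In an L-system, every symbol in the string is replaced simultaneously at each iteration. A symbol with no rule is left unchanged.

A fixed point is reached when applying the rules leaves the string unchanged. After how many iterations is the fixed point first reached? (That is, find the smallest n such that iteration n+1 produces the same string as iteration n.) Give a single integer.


Answer: 1

Derivation:
Step 0: E
Step 1: BBB
Step 2: BBB  (unchanged — fixed point at step 1)


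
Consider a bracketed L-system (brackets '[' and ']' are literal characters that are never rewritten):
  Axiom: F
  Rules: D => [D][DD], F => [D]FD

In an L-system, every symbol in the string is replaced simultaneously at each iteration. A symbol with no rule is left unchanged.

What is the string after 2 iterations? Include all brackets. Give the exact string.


Answer: [[D][DD]][D]FD[D][DD]

Derivation:
Step 0: F
Step 1: [D]FD
Step 2: [[D][DD]][D]FD[D][DD]


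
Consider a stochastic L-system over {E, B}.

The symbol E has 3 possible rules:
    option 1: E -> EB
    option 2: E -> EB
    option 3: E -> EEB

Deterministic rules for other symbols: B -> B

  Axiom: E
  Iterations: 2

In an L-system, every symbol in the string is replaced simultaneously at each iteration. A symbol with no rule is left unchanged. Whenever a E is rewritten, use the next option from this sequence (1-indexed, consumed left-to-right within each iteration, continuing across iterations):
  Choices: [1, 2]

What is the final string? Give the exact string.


Answer: EBB

Derivation:
Step 0: E
Step 1: EB  (used choices [1])
Step 2: EBB  (used choices [2])


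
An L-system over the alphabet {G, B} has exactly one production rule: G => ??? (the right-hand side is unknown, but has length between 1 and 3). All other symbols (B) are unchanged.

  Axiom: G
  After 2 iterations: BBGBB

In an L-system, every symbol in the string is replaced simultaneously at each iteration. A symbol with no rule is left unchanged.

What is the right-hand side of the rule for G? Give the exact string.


Trying G => BGB:
  Step 0: G
  Step 1: BGB
  Step 2: BBGBB
Matches the given result.

Answer: BGB


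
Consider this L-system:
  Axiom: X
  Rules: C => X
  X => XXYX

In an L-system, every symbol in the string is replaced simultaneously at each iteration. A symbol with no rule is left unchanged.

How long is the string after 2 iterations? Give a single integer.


Step 0: length = 1
Step 1: length = 4
Step 2: length = 13

Answer: 13


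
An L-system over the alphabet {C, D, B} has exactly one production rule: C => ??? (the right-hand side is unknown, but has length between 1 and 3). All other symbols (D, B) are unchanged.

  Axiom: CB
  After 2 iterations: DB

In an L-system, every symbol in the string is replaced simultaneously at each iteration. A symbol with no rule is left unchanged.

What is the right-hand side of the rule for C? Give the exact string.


Trying C => D:
  Step 0: CB
  Step 1: DB
  Step 2: DB
Matches the given result.

Answer: D


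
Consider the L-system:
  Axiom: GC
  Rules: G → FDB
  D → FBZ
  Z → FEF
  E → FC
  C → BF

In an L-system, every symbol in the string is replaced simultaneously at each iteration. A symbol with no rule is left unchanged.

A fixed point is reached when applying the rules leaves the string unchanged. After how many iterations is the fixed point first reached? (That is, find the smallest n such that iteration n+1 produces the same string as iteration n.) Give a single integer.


Answer: 5

Derivation:
Step 0: GC
Step 1: FDBBF
Step 2: FFBZBBF
Step 3: FFBFEFBBF
Step 4: FFBFFCFBBF
Step 5: FFBFFBFFBBF
Step 6: FFBFFBFFBBF  (unchanged — fixed point at step 5)


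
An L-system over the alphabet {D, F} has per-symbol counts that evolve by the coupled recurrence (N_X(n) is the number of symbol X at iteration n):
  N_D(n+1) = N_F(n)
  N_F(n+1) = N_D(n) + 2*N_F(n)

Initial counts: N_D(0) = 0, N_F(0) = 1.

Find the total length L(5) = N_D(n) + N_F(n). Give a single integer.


Step 0: N_D=0, N_F=1, L=1
Step 1: N_D=1, N_F=2, L=3
Step 2: N_D=2, N_F=5, L=7
Step 3: N_D=5, N_F=12, L=17
Step 4: N_D=12, N_F=29, L=41
Step 5: N_D=29, N_F=70, L=99

Answer: 99


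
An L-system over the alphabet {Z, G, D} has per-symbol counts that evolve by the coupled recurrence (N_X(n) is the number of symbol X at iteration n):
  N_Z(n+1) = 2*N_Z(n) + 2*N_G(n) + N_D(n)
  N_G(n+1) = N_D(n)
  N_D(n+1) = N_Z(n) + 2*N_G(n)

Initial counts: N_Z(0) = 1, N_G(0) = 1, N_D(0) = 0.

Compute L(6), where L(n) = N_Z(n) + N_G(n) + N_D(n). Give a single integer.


Step 0: N_Z=1, N_G=1, N_D=0, L=2
Step 1: N_Z=4, N_G=0, N_D=3, L=7
Step 2: N_Z=11, N_G=3, N_D=4, L=18
Step 3: N_Z=32, N_G=4, N_D=17, L=53
Step 4: N_Z=89, N_G=17, N_D=40, L=146
Step 5: N_Z=252, N_G=40, N_D=123, L=415
Step 6: N_Z=707, N_G=123, N_D=332, L=1162

Answer: 1162


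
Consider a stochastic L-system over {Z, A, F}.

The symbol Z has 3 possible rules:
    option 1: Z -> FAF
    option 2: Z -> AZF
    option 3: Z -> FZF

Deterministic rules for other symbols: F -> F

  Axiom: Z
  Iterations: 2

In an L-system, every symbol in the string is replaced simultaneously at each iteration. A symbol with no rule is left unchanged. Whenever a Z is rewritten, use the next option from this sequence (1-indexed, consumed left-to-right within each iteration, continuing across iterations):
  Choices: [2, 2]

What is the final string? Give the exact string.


Step 0: Z
Step 1: AZF  (used choices [2])
Step 2: AAZFF  (used choices [2])

Answer: AAZFF


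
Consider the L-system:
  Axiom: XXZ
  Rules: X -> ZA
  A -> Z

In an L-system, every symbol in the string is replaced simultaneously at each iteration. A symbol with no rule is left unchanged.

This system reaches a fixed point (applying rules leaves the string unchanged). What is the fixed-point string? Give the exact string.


Answer: ZZZZZ

Derivation:
Step 0: XXZ
Step 1: ZAZAZ
Step 2: ZZZZZ
Step 3: ZZZZZ  (unchanged — fixed point at step 2)


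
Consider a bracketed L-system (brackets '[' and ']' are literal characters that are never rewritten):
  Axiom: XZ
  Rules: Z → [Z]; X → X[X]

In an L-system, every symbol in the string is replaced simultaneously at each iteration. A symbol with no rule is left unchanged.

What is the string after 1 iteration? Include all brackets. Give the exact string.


Step 0: XZ
Step 1: X[X][Z]

Answer: X[X][Z]


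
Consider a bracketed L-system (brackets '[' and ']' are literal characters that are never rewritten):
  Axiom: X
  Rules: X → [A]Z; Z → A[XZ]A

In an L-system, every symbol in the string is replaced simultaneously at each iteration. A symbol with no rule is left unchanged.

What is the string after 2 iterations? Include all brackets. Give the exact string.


Step 0: X
Step 1: [A]Z
Step 2: [A]A[XZ]A

Answer: [A]A[XZ]A


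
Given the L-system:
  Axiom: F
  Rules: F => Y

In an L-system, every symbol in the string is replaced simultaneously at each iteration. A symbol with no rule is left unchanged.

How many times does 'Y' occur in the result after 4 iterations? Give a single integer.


Answer: 1

Derivation:
Step 0: F  (0 'Y')
Step 1: Y  (1 'Y')
Step 2: Y  (1 'Y')
Step 3: Y  (1 'Y')
Step 4: Y  (1 'Y')


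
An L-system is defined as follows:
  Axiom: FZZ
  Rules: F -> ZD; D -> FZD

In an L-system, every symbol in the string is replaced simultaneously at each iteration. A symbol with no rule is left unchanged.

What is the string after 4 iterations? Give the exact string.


Step 0: FZZ
Step 1: ZDZZ
Step 2: ZFZDZZ
Step 3: ZZDZFZDZZ
Step 4: ZZFZDZZDZFZDZZ

Answer: ZZFZDZZDZFZDZZ


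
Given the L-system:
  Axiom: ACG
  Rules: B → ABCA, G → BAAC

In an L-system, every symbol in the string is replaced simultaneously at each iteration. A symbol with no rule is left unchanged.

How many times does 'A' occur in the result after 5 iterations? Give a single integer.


Answer: 11

Derivation:
Step 0: ACG  (1 'A')
Step 1: ACBAAC  (3 'A')
Step 2: ACABCAAAC  (5 'A')
Step 3: ACAABCACAAAC  (7 'A')
Step 4: ACAAABCACACAAAC  (9 'A')
Step 5: ACAAAABCACACACAAAC  (11 'A')


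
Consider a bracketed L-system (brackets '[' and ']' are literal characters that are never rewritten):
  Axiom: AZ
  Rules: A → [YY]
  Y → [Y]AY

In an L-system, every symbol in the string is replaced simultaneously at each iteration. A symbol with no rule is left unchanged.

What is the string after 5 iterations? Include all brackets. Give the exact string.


Answer: [[[[[Y]AY][YY][Y]AY][[Y]AY[Y]AY][[Y]AY][YY][Y]AY][[[Y]AY][YY][Y]AY[[Y]AY][YY][Y]AY][[[Y]AY][YY][Y]AY][[Y]AY[Y]AY][[Y]AY][YY][Y]AY[[[[Y]AY][YY][Y]AY][[Y]AY[Y]AY][[Y]AY][YY][Y]AY][[[Y]AY][YY][Y]AY[[Y]AY][YY][Y]AY][[[Y]AY][YY][Y]AY][[Y]AY[Y]AY][[Y]AY][YY][Y]AY]Z

Derivation:
Step 0: AZ
Step 1: [YY]Z
Step 2: [[Y]AY[Y]AY]Z
Step 3: [[[Y]AY][YY][Y]AY[[Y]AY][YY][Y]AY]Z
Step 4: [[[[Y]AY][YY][Y]AY][[Y]AY[Y]AY][[Y]AY][YY][Y]AY[[[Y]AY][YY][Y]AY][[Y]AY[Y]AY][[Y]AY][YY][Y]AY]Z
Step 5: [[[[[Y]AY][YY][Y]AY][[Y]AY[Y]AY][[Y]AY][YY][Y]AY][[[Y]AY][YY][Y]AY[[Y]AY][YY][Y]AY][[[Y]AY][YY][Y]AY][[Y]AY[Y]AY][[Y]AY][YY][Y]AY[[[[Y]AY][YY][Y]AY][[Y]AY[Y]AY][[Y]AY][YY][Y]AY][[[Y]AY][YY][Y]AY[[Y]AY][YY][Y]AY][[[Y]AY][YY][Y]AY][[Y]AY[Y]AY][[Y]AY][YY][Y]AY]Z


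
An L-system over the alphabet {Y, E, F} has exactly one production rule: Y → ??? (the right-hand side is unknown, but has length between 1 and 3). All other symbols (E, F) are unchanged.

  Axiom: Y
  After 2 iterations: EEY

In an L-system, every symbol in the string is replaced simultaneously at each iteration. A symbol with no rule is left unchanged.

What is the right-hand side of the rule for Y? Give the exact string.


Answer: EY

Derivation:
Trying Y → EY:
  Step 0: Y
  Step 1: EY
  Step 2: EEY
Matches the given result.


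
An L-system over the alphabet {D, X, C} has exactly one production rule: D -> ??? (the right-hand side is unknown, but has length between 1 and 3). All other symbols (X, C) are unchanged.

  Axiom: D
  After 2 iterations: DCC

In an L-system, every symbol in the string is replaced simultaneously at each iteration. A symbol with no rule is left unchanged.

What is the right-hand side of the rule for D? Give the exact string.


Answer: DC

Derivation:
Trying D -> DC:
  Step 0: D
  Step 1: DC
  Step 2: DCC
Matches the given result.


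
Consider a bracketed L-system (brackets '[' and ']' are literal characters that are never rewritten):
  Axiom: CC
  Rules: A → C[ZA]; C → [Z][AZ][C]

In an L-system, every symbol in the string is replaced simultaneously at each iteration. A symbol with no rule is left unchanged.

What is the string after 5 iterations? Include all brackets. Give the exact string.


Step 0: CC
Step 1: [Z][AZ][C][Z][AZ][C]
Step 2: [Z][C[ZA]Z][[Z][AZ][C]][Z][C[ZA]Z][[Z][AZ][C]]
Step 3: [Z][[Z][AZ][C][ZC[ZA]]Z][[Z][C[ZA]Z][[Z][AZ][C]]][Z][[Z][AZ][C][ZC[ZA]]Z][[Z][C[ZA]Z][[Z][AZ][C]]]
Step 4: [Z][[Z][C[ZA]Z][[Z][AZ][C]][Z[Z][AZ][C][ZC[ZA]]]Z][[Z][[Z][AZ][C][ZC[ZA]]Z][[Z][C[ZA]Z][[Z][AZ][C]]]][Z][[Z][C[ZA]Z][[Z][AZ][C]][Z[Z][AZ][C][ZC[ZA]]]Z][[Z][[Z][AZ][C][ZC[ZA]]Z][[Z][C[ZA]Z][[Z][AZ][C]]]]
Step 5: [Z][[Z][[Z][AZ][C][ZC[ZA]]Z][[Z][C[ZA]Z][[Z][AZ][C]]][Z[Z][C[ZA]Z][[Z][AZ][C]][Z[Z][AZ][C][ZC[ZA]]]]Z][[Z][[Z][C[ZA]Z][[Z][AZ][C]][Z[Z][AZ][C][ZC[ZA]]]Z][[Z][[Z][AZ][C][ZC[ZA]]Z][[Z][C[ZA]Z][[Z][AZ][C]]]]][Z][[Z][[Z][AZ][C][ZC[ZA]]Z][[Z][C[ZA]Z][[Z][AZ][C]]][Z[Z][C[ZA]Z][[Z][AZ][C]][Z[Z][AZ][C][ZC[ZA]]]]Z][[Z][[Z][C[ZA]Z][[Z][AZ][C]][Z[Z][AZ][C][ZC[ZA]]]Z][[Z][[Z][AZ][C][ZC[ZA]]Z][[Z][C[ZA]Z][[Z][AZ][C]]]]]

Answer: [Z][[Z][[Z][AZ][C][ZC[ZA]]Z][[Z][C[ZA]Z][[Z][AZ][C]]][Z[Z][C[ZA]Z][[Z][AZ][C]][Z[Z][AZ][C][ZC[ZA]]]]Z][[Z][[Z][C[ZA]Z][[Z][AZ][C]][Z[Z][AZ][C][ZC[ZA]]]Z][[Z][[Z][AZ][C][ZC[ZA]]Z][[Z][C[ZA]Z][[Z][AZ][C]]]]][Z][[Z][[Z][AZ][C][ZC[ZA]]Z][[Z][C[ZA]Z][[Z][AZ][C]]][Z[Z][C[ZA]Z][[Z][AZ][C]][Z[Z][AZ][C][ZC[ZA]]]]Z][[Z][[Z][C[ZA]Z][[Z][AZ][C]][Z[Z][AZ][C][ZC[ZA]]]Z][[Z][[Z][AZ][C][ZC[ZA]]Z][[Z][C[ZA]Z][[Z][AZ][C]]]]]


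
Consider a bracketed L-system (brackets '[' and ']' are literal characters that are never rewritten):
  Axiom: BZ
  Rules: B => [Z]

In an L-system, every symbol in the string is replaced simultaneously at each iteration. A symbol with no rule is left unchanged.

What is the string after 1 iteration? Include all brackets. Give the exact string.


Answer: [Z]Z

Derivation:
Step 0: BZ
Step 1: [Z]Z


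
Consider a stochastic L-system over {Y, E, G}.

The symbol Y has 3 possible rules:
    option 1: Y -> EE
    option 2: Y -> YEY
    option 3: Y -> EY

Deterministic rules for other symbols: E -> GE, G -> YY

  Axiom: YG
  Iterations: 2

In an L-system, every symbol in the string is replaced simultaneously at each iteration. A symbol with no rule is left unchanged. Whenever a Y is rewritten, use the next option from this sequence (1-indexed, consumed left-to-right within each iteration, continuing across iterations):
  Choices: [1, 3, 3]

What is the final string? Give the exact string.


Step 0: YG
Step 1: EEYY  (used choices [1])
Step 2: GEGEEYEY  (used choices [3, 3])

Answer: GEGEEYEY


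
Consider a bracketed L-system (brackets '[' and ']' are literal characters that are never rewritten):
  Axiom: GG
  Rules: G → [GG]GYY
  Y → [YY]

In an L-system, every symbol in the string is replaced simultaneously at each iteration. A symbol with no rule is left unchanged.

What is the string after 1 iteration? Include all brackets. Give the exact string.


Answer: [GG]GYY[GG]GYY

Derivation:
Step 0: GG
Step 1: [GG]GYY[GG]GYY


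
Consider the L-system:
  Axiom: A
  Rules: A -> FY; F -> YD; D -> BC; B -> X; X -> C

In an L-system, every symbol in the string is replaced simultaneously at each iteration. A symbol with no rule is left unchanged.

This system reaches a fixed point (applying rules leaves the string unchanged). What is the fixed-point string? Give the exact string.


Answer: YCCY

Derivation:
Step 0: A
Step 1: FY
Step 2: YDY
Step 3: YBCY
Step 4: YXCY
Step 5: YCCY
Step 6: YCCY  (unchanged — fixed point at step 5)


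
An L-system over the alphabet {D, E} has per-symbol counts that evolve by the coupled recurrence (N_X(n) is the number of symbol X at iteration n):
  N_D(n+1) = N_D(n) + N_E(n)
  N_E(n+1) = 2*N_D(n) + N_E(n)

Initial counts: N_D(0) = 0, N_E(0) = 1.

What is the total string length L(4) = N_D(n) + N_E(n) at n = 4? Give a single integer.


Answer: 29

Derivation:
Step 0: N_D=0, N_E=1, L=1
Step 1: N_D=1, N_E=1, L=2
Step 2: N_D=2, N_E=3, L=5
Step 3: N_D=5, N_E=7, L=12
Step 4: N_D=12, N_E=17, L=29


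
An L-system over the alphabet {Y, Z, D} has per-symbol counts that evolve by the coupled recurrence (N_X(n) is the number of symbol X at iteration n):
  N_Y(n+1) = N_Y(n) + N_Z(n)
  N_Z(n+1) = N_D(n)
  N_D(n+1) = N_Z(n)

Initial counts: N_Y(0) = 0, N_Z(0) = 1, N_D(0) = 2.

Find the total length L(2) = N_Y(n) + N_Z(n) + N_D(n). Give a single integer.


Step 0: N_Y=0, N_Z=1, N_D=2, L=3
Step 1: N_Y=1, N_Z=2, N_D=1, L=4
Step 2: N_Y=3, N_Z=1, N_D=2, L=6

Answer: 6


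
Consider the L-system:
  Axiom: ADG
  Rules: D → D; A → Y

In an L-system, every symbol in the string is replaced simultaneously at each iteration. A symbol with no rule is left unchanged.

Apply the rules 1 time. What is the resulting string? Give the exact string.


Step 0: ADG
Step 1: YDG

Answer: YDG


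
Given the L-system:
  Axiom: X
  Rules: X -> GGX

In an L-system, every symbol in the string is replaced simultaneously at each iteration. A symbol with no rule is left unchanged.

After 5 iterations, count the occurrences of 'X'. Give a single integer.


Answer: 1

Derivation:
Step 0: X  (1 'X')
Step 1: GGX  (1 'X')
Step 2: GGGGX  (1 'X')
Step 3: GGGGGGX  (1 'X')
Step 4: GGGGGGGGX  (1 'X')
Step 5: GGGGGGGGGGX  (1 'X')


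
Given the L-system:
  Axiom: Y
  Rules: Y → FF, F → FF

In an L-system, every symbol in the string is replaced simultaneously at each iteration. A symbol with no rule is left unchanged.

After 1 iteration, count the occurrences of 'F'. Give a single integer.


Answer: 2

Derivation:
Step 0: Y  (0 'F')
Step 1: FF  (2 'F')


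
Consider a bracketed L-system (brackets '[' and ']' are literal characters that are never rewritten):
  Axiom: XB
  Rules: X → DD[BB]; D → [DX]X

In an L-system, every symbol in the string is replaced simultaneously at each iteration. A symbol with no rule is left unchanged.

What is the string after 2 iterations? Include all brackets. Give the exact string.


Step 0: XB
Step 1: DD[BB]B
Step 2: [DX]X[DX]X[BB]B

Answer: [DX]X[DX]X[BB]B


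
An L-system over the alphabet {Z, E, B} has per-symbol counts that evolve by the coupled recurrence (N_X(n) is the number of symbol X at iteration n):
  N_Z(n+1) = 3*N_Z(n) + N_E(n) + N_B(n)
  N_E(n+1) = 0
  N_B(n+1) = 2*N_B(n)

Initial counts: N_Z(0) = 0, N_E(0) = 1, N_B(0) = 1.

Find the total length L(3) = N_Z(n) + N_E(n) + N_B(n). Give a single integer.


Answer: 36

Derivation:
Step 0: N_Z=0, N_E=1, N_B=1, L=2
Step 1: N_Z=2, N_E=0, N_B=2, L=4
Step 2: N_Z=8, N_E=0, N_B=4, L=12
Step 3: N_Z=28, N_E=0, N_B=8, L=36


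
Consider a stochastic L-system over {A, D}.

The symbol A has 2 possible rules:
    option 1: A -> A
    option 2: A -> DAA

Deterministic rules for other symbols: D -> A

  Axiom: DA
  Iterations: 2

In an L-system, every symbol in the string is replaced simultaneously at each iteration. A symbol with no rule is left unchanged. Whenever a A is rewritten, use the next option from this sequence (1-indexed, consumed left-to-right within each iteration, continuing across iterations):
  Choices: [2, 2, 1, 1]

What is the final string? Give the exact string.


Step 0: DA
Step 1: ADAA  (used choices [2])
Step 2: DAAAAA  (used choices [2, 1, 1])

Answer: DAAAAA


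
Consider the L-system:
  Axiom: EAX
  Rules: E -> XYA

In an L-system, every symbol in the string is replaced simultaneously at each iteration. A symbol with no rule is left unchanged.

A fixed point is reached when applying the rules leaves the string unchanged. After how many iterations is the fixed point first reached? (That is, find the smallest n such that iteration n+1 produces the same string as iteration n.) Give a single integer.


Answer: 1

Derivation:
Step 0: EAX
Step 1: XYAAX
Step 2: XYAAX  (unchanged — fixed point at step 1)


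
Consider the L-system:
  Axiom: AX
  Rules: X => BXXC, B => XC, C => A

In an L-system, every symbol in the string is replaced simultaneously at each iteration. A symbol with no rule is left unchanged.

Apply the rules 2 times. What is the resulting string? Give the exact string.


Answer: AXCBXXCBXXCA

Derivation:
Step 0: AX
Step 1: ABXXC
Step 2: AXCBXXCBXXCA


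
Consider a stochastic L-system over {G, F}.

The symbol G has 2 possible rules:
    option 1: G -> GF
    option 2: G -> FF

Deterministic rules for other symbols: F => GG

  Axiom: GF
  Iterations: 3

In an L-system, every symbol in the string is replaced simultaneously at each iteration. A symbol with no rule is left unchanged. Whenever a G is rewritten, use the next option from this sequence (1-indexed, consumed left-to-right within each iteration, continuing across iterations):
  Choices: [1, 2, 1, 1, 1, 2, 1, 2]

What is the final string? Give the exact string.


Step 0: GF
Step 1: GFGG  (used choices [1])
Step 2: FFGGGFGF  (used choices [2, 1, 1])
Step 3: GGGGGFFFGFGGFFGG  (used choices [1, 2, 1, 2])

Answer: GGGGGFFFGFGGFFGG


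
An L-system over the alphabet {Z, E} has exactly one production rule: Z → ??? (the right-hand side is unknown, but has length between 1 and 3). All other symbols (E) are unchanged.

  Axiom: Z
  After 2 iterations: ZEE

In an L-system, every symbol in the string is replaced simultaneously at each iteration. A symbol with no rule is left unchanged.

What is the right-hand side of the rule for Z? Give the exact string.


Trying Z → ZE:
  Step 0: Z
  Step 1: ZE
  Step 2: ZEE
Matches the given result.

Answer: ZE


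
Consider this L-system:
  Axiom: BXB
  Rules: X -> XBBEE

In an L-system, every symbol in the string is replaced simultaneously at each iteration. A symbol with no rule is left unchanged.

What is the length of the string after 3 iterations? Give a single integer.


Answer: 15

Derivation:
Step 0: length = 3
Step 1: length = 7
Step 2: length = 11
Step 3: length = 15


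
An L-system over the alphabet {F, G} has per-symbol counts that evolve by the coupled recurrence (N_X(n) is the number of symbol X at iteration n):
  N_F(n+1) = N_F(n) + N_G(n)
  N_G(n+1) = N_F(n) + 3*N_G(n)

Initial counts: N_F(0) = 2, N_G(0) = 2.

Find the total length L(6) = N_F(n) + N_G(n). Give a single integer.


Step 0: N_F=2, N_G=2, L=4
Step 1: N_F=4, N_G=8, L=12
Step 2: N_F=12, N_G=28, L=40
Step 3: N_F=40, N_G=96, L=136
Step 4: N_F=136, N_G=328, L=464
Step 5: N_F=464, N_G=1120, L=1584
Step 6: N_F=1584, N_G=3824, L=5408

Answer: 5408


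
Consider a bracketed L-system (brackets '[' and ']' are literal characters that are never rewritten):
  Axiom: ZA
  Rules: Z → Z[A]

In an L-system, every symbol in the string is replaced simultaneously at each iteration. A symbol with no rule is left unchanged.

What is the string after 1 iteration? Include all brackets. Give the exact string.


Step 0: ZA
Step 1: Z[A]A

Answer: Z[A]A


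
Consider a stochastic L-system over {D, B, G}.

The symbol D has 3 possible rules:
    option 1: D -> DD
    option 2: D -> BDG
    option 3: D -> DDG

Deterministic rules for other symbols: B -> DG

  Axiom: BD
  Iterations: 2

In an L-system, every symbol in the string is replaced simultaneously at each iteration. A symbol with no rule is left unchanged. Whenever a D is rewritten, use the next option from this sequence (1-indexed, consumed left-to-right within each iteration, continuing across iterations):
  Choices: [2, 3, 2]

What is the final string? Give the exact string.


Step 0: BD
Step 1: DGBDG  (used choices [2])
Step 2: DDGGDGBDGG  (used choices [3, 2])

Answer: DDGGDGBDGG


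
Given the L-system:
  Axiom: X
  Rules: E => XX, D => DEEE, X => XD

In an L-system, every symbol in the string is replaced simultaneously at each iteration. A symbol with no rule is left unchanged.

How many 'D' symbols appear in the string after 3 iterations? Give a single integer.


Answer: 3

Derivation:
Step 0: X  (0 'D')
Step 1: XD  (1 'D')
Step 2: XDDEEE  (2 'D')
Step 3: XDDEEEDEEEXXXXXX  (3 'D')


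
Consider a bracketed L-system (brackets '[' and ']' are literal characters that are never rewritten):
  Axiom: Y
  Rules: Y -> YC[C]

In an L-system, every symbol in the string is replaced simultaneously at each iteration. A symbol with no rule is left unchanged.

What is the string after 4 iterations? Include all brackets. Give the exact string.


Step 0: Y
Step 1: YC[C]
Step 2: YC[C]C[C]
Step 3: YC[C]C[C]C[C]
Step 4: YC[C]C[C]C[C]C[C]

Answer: YC[C]C[C]C[C]C[C]


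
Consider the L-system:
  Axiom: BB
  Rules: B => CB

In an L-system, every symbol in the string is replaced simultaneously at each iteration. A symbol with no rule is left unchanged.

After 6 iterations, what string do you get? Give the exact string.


Answer: CCCCCCBCCCCCCB

Derivation:
Step 0: BB
Step 1: CBCB
Step 2: CCBCCB
Step 3: CCCBCCCB
Step 4: CCCCBCCCCB
Step 5: CCCCCBCCCCCB
Step 6: CCCCCCBCCCCCCB


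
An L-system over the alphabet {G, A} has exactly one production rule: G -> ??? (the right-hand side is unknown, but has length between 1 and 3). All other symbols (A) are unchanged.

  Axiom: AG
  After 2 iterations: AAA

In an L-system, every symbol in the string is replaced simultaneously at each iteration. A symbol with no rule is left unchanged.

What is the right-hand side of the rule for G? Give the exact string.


Answer: AA

Derivation:
Trying G -> AA:
  Step 0: AG
  Step 1: AAA
  Step 2: AAA
Matches the given result.


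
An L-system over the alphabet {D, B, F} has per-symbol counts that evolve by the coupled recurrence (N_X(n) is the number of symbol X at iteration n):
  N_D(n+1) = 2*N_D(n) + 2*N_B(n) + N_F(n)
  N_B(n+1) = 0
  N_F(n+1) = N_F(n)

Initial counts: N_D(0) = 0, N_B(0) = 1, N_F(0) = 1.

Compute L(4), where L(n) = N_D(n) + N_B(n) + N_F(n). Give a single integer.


Answer: 32

Derivation:
Step 0: N_D=0, N_B=1, N_F=1, L=2
Step 1: N_D=3, N_B=0, N_F=1, L=4
Step 2: N_D=7, N_B=0, N_F=1, L=8
Step 3: N_D=15, N_B=0, N_F=1, L=16
Step 4: N_D=31, N_B=0, N_F=1, L=32


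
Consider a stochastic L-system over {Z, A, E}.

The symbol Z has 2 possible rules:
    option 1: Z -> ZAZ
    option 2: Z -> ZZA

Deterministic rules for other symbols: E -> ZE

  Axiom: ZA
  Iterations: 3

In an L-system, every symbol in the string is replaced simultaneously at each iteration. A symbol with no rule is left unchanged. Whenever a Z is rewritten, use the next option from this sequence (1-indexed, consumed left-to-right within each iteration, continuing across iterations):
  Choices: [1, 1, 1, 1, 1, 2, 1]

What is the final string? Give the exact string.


Answer: ZAZAZAZAZZAAZAZA

Derivation:
Step 0: ZA
Step 1: ZAZA  (used choices [1])
Step 2: ZAZAZAZA  (used choices [1, 1])
Step 3: ZAZAZAZAZZAAZAZA  (used choices [1, 1, 2, 1])


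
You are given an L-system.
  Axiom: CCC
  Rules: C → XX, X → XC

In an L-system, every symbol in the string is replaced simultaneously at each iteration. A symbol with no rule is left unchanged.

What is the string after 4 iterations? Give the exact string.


Step 0: CCC
Step 1: XXXXXX
Step 2: XCXCXCXCXCXC
Step 3: XCXXXCXXXCXXXCXXXCXXXCXX
Step 4: XCXXXCXCXCXXXCXCXCXXXCXCXCXXXCXCXCXXXCXCXCXXXCXC

Answer: XCXXXCXCXCXXXCXCXCXXXCXCXCXXXCXCXCXXXCXCXCXXXCXC


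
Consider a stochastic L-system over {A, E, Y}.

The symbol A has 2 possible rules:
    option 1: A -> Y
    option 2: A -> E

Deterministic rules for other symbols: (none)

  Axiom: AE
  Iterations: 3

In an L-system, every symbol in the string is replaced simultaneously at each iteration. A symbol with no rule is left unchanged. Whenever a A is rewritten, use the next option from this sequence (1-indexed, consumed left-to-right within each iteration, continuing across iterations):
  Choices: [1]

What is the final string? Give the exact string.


Step 0: AE
Step 1: YE  (used choices [1])
Step 2: YE  (used choices [])
Step 3: YE  (used choices [])

Answer: YE


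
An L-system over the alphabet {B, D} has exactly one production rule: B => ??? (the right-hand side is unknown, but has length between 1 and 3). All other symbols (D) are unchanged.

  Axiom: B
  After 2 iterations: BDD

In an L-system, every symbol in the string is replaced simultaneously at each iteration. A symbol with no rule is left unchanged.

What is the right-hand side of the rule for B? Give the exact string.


Answer: BD

Derivation:
Trying B => BD:
  Step 0: B
  Step 1: BD
  Step 2: BDD
Matches the given result.


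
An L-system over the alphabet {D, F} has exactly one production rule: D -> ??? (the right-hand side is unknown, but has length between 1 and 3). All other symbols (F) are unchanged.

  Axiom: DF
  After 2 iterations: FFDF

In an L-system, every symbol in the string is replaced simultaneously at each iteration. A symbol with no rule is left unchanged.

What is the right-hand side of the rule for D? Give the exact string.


Answer: FD

Derivation:
Trying D -> FD:
  Step 0: DF
  Step 1: FDF
  Step 2: FFDF
Matches the given result.


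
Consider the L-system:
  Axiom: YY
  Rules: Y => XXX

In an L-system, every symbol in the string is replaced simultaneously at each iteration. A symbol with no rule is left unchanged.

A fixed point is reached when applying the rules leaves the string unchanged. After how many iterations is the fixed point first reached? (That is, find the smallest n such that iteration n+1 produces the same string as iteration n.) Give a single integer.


Answer: 1

Derivation:
Step 0: YY
Step 1: XXXXXX
Step 2: XXXXXX  (unchanged — fixed point at step 1)


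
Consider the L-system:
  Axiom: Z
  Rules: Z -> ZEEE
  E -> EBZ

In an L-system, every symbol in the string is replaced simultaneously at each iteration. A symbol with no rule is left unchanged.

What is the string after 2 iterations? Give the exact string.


Answer: ZEEEEBZEBZEBZ

Derivation:
Step 0: Z
Step 1: ZEEE
Step 2: ZEEEEBZEBZEBZ


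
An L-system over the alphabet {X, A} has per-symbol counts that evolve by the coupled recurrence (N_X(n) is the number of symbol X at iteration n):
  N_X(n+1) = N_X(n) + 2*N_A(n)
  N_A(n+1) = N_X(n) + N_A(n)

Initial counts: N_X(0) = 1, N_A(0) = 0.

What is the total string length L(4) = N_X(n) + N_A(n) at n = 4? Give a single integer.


Step 0: N_X=1, N_A=0, L=1
Step 1: N_X=1, N_A=1, L=2
Step 2: N_X=3, N_A=2, L=5
Step 3: N_X=7, N_A=5, L=12
Step 4: N_X=17, N_A=12, L=29

Answer: 29


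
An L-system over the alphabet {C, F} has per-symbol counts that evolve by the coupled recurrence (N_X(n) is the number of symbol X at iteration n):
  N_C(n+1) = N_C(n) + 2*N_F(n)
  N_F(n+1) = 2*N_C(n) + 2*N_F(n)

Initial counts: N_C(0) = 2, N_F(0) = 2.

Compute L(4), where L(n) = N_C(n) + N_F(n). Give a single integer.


Answer: 634

Derivation:
Step 0: N_C=2, N_F=2, L=4
Step 1: N_C=6, N_F=8, L=14
Step 2: N_C=22, N_F=28, L=50
Step 3: N_C=78, N_F=100, L=178
Step 4: N_C=278, N_F=356, L=634
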